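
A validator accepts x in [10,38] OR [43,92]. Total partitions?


Valid ranges: [10,38] and [43,92]
Class 1: x < 10 — invalid
Class 2: 10 ≤ x ≤ 38 — valid
Class 3: 38 < x < 43 — invalid (gap between ranges)
Class 4: 43 ≤ x ≤ 92 — valid
Class 5: x > 92 — invalid
Total equivalence classes: 5

5 equivalence classes


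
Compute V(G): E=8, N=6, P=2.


Formula: V(G) = E - N + 2P
V(G) = 8 - 6 + 2*2
V(G) = 2 + 4
V(G) = 6

6


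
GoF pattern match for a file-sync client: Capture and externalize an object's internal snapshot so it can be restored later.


This matches the Memento pattern

Memento


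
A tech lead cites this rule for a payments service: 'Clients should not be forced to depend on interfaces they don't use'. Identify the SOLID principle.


This describes the Interface Segregation Principle (ISP)

Interface Segregation Principle (ISP)


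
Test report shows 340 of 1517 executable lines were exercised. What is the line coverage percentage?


Coverage = covered / total * 100
Coverage = 340 / 1517 * 100
Coverage = 22.41%

22.41%


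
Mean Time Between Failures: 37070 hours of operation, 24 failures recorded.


Formula: MTBF = Total operating time / Number of failures
MTBF = 37070 / 24
MTBF = 1544.58 hours

1544.58 hours


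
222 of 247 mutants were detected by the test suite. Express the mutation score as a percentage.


Mutation score = killed / total * 100
Mutation score = 222 / 247 * 100
Mutation score = 89.88%

89.88%


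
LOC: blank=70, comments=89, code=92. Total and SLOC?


Total LOC = blank + comment + code
Total LOC = 70 + 89 + 92 = 251
SLOC (source only) = code = 92

Total LOC: 251, SLOC: 92


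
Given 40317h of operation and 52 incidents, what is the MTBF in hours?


Formula: MTBF = Total operating time / Number of failures
MTBF = 40317 / 52
MTBF = 775.33 hours

775.33 hours


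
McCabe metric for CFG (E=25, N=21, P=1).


Formula: V(G) = E - N + 2P
V(G) = 25 - 21 + 2*1
V(G) = 4 + 2
V(G) = 6

6


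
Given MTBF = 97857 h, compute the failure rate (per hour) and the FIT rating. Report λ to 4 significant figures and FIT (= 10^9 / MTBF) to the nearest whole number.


Formula: λ = 1 / MTBF; FIT = λ × 1e9 = 1e9 / MTBF
λ = 1 / 97857 ≈ 1.022e-05 failures/hour
FIT = 1e9 / 97857 ≈ 10219 failures per 1e9 hours (nearest whole number)

λ = 1.022e-05 /h, FIT = 10219


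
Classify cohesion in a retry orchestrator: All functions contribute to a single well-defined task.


Reasoning: Best: single purpose
Type: Functional cohesion

Functional cohesion


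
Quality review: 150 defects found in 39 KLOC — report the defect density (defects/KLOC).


Defect density = defects / KLOC
Defect density = 150 / 39
Defect density = 3.846 defects/KLOC

3.846 defects/KLOC


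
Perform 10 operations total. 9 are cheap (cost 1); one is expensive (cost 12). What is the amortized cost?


Formula: Amortized cost = Total cost / Operations
Total cost = (9 * 1) + (1 * 12)
Total cost = 9 + 12 = 21
Amortized = 21 / 10 = 2.1

2.1


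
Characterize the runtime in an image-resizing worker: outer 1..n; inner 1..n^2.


Reasoning: n times n^2
Complexity: O(n^3)

O(n^3)


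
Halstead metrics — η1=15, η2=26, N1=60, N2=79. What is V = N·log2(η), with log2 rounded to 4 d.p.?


Formula: V = N * log2(η), where N = N1 + N2 and η = η1 + η2
η = 15 + 26 = 41
N = 60 + 79 = 139
log2(41) ≈ 5.3576
V = 139 * 5.3576 = 744.71

744.71


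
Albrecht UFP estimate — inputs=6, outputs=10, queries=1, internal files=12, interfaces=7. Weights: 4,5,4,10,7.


UFP = EI*4 + EO*5 + EQ*4 + ILF*10 + EIF*7
UFP = 6*4 + 10*5 + 1*4 + 12*10 + 7*7
UFP = 24 + 50 + 4 + 120 + 49
UFP = 247

247


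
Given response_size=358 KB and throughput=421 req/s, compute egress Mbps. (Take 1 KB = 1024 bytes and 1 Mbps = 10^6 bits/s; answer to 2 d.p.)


Formula: Mbps = payload_bytes * RPS * 8 / 1e6
Payload per request = 358 KB = 358 * 1024 = 366592 bytes
Total bytes/sec = 366592 * 421 = 154335232
Total bits/sec = 154335232 * 8 = 1234681856
Mbps = 1234681856 / 1e6 = 1234.68

1234.68 Mbps


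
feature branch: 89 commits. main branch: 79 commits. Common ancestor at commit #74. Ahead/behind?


Common ancestor: commit #74
feature commits after divergence: 89 - 74 = 15
main commits after divergence: 79 - 74 = 5
feature is 15 commits ahead of main
main is 5 commits ahead of feature

feature ahead: 15, main ahead: 5


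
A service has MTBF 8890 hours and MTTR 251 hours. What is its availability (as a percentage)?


Availability = MTBF / (MTBF + MTTR)
Availability = 8890 / (8890 + 251)
Availability = 8890 / 9141
Availability = 97.2541%

97.2541%


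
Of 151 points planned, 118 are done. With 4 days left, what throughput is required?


Formula: Required rate = Remaining points / Days left
Remaining = 151 - 118 = 33 points
Required rate = 33 / 4 = 8.25 points/day

8.25 points/day


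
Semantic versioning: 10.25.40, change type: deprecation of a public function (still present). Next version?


Current: 10.25.40
Change category: 'deprecation of a public function (still present)' → minor bump
SemVer rule: minor bump → increment MINOR, reset PATCH to 0 (MAJOR unchanged)
New: 10.26.0

10.26.0


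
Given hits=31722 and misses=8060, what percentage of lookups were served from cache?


Formula: hit rate = hits / (hits + misses) * 100
hit rate = 31722 / (31722 + 8060) * 100
hit rate = 31722 / 39782 * 100
hit rate = 79.74%

79.74%


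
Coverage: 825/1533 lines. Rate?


Coverage = covered / total * 100
Coverage = 825 / 1533 * 100
Coverage = 53.82%

53.82%


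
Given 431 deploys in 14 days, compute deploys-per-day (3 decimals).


Formula: deployments per day = releases / days
= 431 / 14
= 30.786 deploys/day
(equivalently, 215.5 deploys/week)

30.786 deploys/day


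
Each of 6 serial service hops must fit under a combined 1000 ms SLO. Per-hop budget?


Formula: per_stage = total_budget / stages
per_stage = 1000 / 6
per_stage = 166.67 ms

166.67 ms


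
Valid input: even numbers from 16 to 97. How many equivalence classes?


Constraint: even integers in [16, 97]
Class 1: x < 16 — out-of-range invalid
Class 2: x in [16,97] but odd — wrong type invalid
Class 3: x in [16,97] and even — valid
Class 4: x > 97 — out-of-range invalid
Total equivalence classes: 4

4 equivalence classes


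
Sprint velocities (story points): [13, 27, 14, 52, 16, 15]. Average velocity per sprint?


Formula: Avg velocity = Total points / Number of sprints
Points: [13, 27, 14, 52, 16, 15]
Sum = 13 + 27 + 14 + 52 + 16 + 15 = 137
Avg velocity = 137 / 6 = 22.83 points/sprint

22.83 points/sprint


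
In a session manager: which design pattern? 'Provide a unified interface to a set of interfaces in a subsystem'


This matches the Facade pattern

Facade


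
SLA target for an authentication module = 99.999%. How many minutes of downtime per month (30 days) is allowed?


Formula: allowed downtime = period * (100 - SLA) / 100
Period (month (30 days)) = 43200 minutes
Unavailability fraction = (100 - 99.999) / 100
Allowed downtime = 43200 * (100 - 99.999) / 100
Allowed downtime = 0.432 minutes

0.432 minutes


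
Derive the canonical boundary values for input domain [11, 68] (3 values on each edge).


Range: [11, 68]
Boundaries: just below min, min, min+1, max-1, max, just above max
Values: [10, 11, 12, 67, 68, 69]

[10, 11, 12, 67, 68, 69]


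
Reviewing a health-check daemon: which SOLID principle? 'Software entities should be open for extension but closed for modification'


This describes the Open/Closed Principle (OCP)

Open/Closed Principle (OCP)


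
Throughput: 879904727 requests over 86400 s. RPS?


Formula: throughput = requests / seconds
throughput = 879904727 / 86400
throughput = 10184.08 requests/second

10184.08 requests/second


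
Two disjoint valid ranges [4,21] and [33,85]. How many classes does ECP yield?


Valid ranges: [4,21] and [33,85]
Class 1: x < 4 — invalid
Class 2: 4 ≤ x ≤ 21 — valid
Class 3: 21 < x < 33 — invalid (gap between ranges)
Class 4: 33 ≤ x ≤ 85 — valid
Class 5: x > 85 — invalid
Total equivalence classes: 5

5 equivalence classes


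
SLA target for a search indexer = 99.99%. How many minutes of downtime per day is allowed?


Formula: allowed downtime = period * (100 - SLA) / 100
Period (day) = 1440 minutes
Unavailability fraction = (100 - 99.99) / 100
Allowed downtime = 1440 * (100 - 99.99) / 100
Allowed downtime = 0.144 minutes

0.144 minutes


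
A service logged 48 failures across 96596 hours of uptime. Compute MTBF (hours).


Formula: MTBF = Total operating time / Number of failures
MTBF = 96596 / 48
MTBF = 2012.42 hours

2012.42 hours


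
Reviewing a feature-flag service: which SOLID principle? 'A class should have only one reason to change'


This describes the Single Responsibility Principle (SRP)

Single Responsibility Principle (SRP)


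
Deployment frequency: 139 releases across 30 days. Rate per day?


Formula: deployments per day = releases / days
= 139 / 30
= 4.633 deploys/day
(equivalently, 32.43 deploys/week)

4.633 deploys/day


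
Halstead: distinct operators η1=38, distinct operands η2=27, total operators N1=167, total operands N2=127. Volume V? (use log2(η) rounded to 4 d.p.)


Formula: V = N * log2(η), where N = N1 + N2 and η = η1 + η2
η = 38 + 27 = 65
N = 167 + 127 = 294
log2(65) ≈ 6.0224
V = 294 * 6.0224 = 1770.59

1770.59


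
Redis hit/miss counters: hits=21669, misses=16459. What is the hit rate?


Formula: hit rate = hits / (hits + misses) * 100
hit rate = 21669 / (21669 + 16459) * 100
hit rate = 21669 / 38128 * 100
hit rate = 56.83%

56.83%


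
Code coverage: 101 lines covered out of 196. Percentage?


Coverage = covered / total * 100
Coverage = 101 / 196 * 100
Coverage = 51.53%

51.53%


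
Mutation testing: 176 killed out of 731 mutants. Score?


Mutation score = killed / total * 100
Mutation score = 176 / 731 * 100
Mutation score = 24.08%

24.08%


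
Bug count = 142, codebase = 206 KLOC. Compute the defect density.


Defect density = defects / KLOC
Defect density = 142 / 206
Defect density = 0.689 defects/KLOC

0.689 defects/KLOC


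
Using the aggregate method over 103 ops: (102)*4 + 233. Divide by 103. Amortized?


Formula: Amortized cost = Total cost / Operations
Total cost = (102 * 4) + (1 * 233)
Total cost = 408 + 233 = 641
Amortized = 641 / 103 = 6.2233

6.2233


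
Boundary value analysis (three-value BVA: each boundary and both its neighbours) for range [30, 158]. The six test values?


Range: [30, 158]
Boundaries: just below min, min, min+1, max-1, max, just above max
Values: [29, 30, 31, 157, 158, 159]

[29, 30, 31, 157, 158, 159]


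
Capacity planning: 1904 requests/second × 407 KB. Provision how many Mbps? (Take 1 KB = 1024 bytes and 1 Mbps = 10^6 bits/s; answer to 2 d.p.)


Formula: Mbps = payload_bytes * RPS * 8 / 1e6
Payload per request = 407 KB = 407 * 1024 = 416768 bytes
Total bytes/sec = 416768 * 1904 = 793526272
Total bits/sec = 793526272 * 8 = 6348210176
Mbps = 6348210176 / 1e6 = 6348.21

6348.21 Mbps


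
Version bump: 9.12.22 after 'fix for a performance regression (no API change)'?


Current: 9.12.22
Change category: 'fix for a performance regression (no API change)' → patch bump
SemVer rule: patch bump → increment PATCH (MAJOR and MINOR unchanged)
New: 9.12.23

9.12.23


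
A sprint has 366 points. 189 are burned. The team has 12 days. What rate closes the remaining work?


Formula: Required rate = Remaining points / Days left
Remaining = 366 - 189 = 177 points
Required rate = 177 / 12 = 14.75 points/day

14.75 points/day


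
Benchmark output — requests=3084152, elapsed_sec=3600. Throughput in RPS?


Formula: throughput = requests / seconds
throughput = 3084152 / 3600
throughput = 856.71 requests/second

856.71 requests/second


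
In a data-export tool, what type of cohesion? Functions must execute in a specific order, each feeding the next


Reasoning: Output of one is input to next
Type: Sequential cohesion

Sequential cohesion


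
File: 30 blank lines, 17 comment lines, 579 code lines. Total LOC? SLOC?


Total LOC = blank + comment + code
Total LOC = 30 + 17 + 579 = 626
SLOC (source only) = code = 579

Total LOC: 626, SLOC: 579


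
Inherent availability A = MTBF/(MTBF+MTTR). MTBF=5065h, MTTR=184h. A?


Availability = MTBF / (MTBF + MTTR)
Availability = 5065 / (5065 + 184)
Availability = 5065 / 5249
Availability = 96.4946%

96.4946%


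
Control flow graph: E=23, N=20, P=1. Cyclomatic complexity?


Formula: V(G) = E - N + 2P
V(G) = 23 - 20 + 2*1
V(G) = 3 + 2
V(G) = 5

5


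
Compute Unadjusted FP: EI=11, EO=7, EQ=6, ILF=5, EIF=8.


UFP = EI*4 + EO*5 + EQ*4 + ILF*10 + EIF*7
UFP = 11*4 + 7*5 + 6*4 + 5*10 + 8*7
UFP = 44 + 35 + 24 + 50 + 56
UFP = 209

209


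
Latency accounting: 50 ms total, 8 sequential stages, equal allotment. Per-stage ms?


Formula: per_stage = total_budget / stages
per_stage = 50 / 8
per_stage = 6.25 ms

6.25 ms


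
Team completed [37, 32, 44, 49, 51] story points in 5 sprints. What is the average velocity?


Formula: Avg velocity = Total points / Number of sprints
Points: [37, 32, 44, 49, 51]
Sum = 37 + 32 + 44 + 49 + 51 = 213
Avg velocity = 213 / 5 = 42.6 points/sprint

42.6 points/sprint


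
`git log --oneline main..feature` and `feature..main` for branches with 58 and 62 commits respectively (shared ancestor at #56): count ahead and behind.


Common ancestor: commit #56
feature commits after divergence: 58 - 56 = 2
main commits after divergence: 62 - 56 = 6
feature is 2 commits ahead of main
main is 6 commits ahead of feature

feature ahead: 2, main ahead: 6


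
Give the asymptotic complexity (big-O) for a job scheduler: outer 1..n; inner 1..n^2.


Reasoning: n times n^2
Complexity: O(n^3)

O(n^3)


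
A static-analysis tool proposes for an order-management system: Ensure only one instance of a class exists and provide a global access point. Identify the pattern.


This matches the Singleton pattern

Singleton


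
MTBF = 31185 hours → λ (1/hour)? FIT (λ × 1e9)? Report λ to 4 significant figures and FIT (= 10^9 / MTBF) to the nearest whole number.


Formula: λ = 1 / MTBF; FIT = λ × 1e9 = 1e9 / MTBF
λ = 1 / 31185 ≈ 3.207e-05 failures/hour
FIT = 1e9 / 31185 ≈ 32067 failures per 1e9 hours (nearest whole number)

λ = 3.207e-05 /h, FIT = 32067


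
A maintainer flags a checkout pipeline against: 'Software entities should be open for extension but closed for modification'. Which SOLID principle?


This describes the Open/Closed Principle (OCP)

Open/Closed Principle (OCP)


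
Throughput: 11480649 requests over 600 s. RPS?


Formula: throughput = requests / seconds
throughput = 11480649 / 600
throughput = 19134.42 requests/second

19134.42 requests/second


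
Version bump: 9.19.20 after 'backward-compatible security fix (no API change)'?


Current: 9.19.20
Change category: 'backward-compatible security fix (no API change)' → patch bump
SemVer rule: patch bump → increment PATCH (MAJOR and MINOR unchanged)
New: 9.19.21

9.19.21


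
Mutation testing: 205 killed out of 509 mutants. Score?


Mutation score = killed / total * 100
Mutation score = 205 / 509 * 100
Mutation score = 40.28%

40.28%


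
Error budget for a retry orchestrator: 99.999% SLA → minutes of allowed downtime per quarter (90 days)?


Formula: allowed downtime = period * (100 - SLA) / 100
Period (quarter (90 days)) = 129600 minutes
Unavailability fraction = (100 - 99.999) / 100
Allowed downtime = 129600 * (100 - 99.999) / 100
Allowed downtime = 1.296 minutes

1.296 minutes


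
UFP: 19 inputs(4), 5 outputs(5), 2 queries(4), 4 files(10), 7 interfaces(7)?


UFP = EI*4 + EO*5 + EQ*4 + ILF*10 + EIF*7
UFP = 19*4 + 5*5 + 2*4 + 4*10 + 7*7
UFP = 76 + 25 + 8 + 40 + 49
UFP = 198

198


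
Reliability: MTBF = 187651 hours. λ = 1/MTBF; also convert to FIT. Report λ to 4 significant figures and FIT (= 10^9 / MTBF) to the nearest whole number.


Formula: λ = 1 / MTBF; FIT = λ × 1e9 = 1e9 / MTBF
λ = 1 / 187651 ≈ 5.329e-06 failures/hour
FIT = 1e9 / 187651 ≈ 5329 failures per 1e9 hours (nearest whole number)

λ = 5.329e-06 /h, FIT = 5329


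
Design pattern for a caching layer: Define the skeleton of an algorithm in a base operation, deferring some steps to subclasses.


This matches the Template Method pattern

Template Method


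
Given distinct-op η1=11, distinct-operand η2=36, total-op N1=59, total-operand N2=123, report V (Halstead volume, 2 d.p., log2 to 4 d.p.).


Formula: V = N * log2(η), where N = N1 + N2 and η = η1 + η2
η = 11 + 36 = 47
N = 59 + 123 = 182
log2(47) ≈ 5.5546
V = 182 * 5.5546 = 1010.94

1010.94


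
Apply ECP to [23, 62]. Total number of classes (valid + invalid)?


Valid range: [23, 62]
Class 1: x < 23 — invalid
Class 2: 23 ≤ x ≤ 62 — valid
Class 3: x > 62 — invalid
Total equivalence classes: 3

3 equivalence classes


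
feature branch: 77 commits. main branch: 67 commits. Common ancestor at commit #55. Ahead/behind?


Common ancestor: commit #55
feature commits after divergence: 77 - 55 = 22
main commits after divergence: 67 - 55 = 12
feature is 22 commits ahead of main
main is 12 commits ahead of feature

feature ahead: 22, main ahead: 12


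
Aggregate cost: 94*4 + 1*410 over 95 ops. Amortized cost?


Formula: Amortized cost = Total cost / Operations
Total cost = (94 * 4) + (1 * 410)
Total cost = 376 + 410 = 786
Amortized = 786 / 95 = 8.2737

8.2737


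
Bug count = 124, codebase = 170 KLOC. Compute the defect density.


Defect density = defects / KLOC
Defect density = 124 / 170
Defect density = 0.729 defects/KLOC

0.729 defects/KLOC


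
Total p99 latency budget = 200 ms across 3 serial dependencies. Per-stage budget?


Formula: per_stage = total_budget / stages
per_stage = 200 / 3
per_stage = 66.67 ms

66.67 ms


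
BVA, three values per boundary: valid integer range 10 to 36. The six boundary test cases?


Range: [10, 36]
Boundaries: just below min, min, min+1, max-1, max, just above max
Values: [9, 10, 11, 35, 36, 37]

[9, 10, 11, 35, 36, 37]


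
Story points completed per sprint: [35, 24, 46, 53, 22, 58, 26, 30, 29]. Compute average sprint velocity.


Formula: Avg velocity = Total points / Number of sprints
Points: [35, 24, 46, 53, 22, 58, 26, 30, 29]
Sum = 35 + 24 + 46 + 53 + 22 + 58 + 26 + 30 + 29 = 323
Avg velocity = 323 / 9 = 35.89 points/sprint

35.89 points/sprint


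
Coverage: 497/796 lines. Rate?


Coverage = covered / total * 100
Coverage = 497 / 796 * 100
Coverage = 62.44%

62.44%


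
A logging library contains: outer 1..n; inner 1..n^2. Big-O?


Reasoning: n times n^2
Complexity: O(n^3)

O(n^3)


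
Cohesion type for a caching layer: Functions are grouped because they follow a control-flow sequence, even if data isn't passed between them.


Reasoning: Grouped by order of execution within a routine, not by data flow
Type: Procedural cohesion

Procedural cohesion


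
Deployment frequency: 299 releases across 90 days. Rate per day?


Formula: deployments per day = releases / days
= 299 / 90
= 3.322 deploys/day
(equivalently, 23.26 deploys/week)

3.322 deploys/day


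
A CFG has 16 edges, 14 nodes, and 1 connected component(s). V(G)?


Formula: V(G) = E - N + 2P
V(G) = 16 - 14 + 2*1
V(G) = 2 + 2
V(G) = 4

4


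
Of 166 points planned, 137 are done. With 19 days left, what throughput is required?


Formula: Required rate = Remaining points / Days left
Remaining = 166 - 137 = 29 points
Required rate = 29 / 19 = 1.53 points/day

1.53 points/day


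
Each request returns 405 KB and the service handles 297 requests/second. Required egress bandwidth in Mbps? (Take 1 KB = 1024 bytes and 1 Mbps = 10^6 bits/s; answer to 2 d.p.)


Formula: Mbps = payload_bytes * RPS * 8 / 1e6
Payload per request = 405 KB = 405 * 1024 = 414720 bytes
Total bytes/sec = 414720 * 297 = 123171840
Total bits/sec = 123171840 * 8 = 985374720
Mbps = 985374720 / 1e6 = 985.37

985.37 Mbps


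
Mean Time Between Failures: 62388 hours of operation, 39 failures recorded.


Formula: MTBF = Total operating time / Number of failures
MTBF = 62388 / 39
MTBF = 1599.69 hours

1599.69 hours


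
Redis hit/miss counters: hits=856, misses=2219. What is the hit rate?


Formula: hit rate = hits / (hits + misses) * 100
hit rate = 856 / (856 + 2219) * 100
hit rate = 856 / 3075 * 100
hit rate = 27.84%

27.84%


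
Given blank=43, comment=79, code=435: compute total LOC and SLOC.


Total LOC = blank + comment + code
Total LOC = 43 + 79 + 435 = 557
SLOC (source only) = code = 435

Total LOC: 557, SLOC: 435


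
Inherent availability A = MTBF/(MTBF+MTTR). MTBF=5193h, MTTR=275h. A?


Availability = MTBF / (MTBF + MTTR)
Availability = 5193 / (5193 + 275)
Availability = 5193 / 5468
Availability = 94.9707%

94.9707%


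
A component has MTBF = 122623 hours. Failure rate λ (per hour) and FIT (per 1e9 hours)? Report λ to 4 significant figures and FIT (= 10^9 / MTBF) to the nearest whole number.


Formula: λ = 1 / MTBF; FIT = λ × 1e9 = 1e9 / MTBF
λ = 1 / 122623 ≈ 8.155e-06 failures/hour
FIT = 1e9 / 122623 ≈ 8155 failures per 1e9 hours (nearest whole number)

λ = 8.155e-06 /h, FIT = 8155


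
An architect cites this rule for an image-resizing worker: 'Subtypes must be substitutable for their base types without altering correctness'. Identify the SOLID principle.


This describes the Liskov Substitution Principle (LSP)

Liskov Substitution Principle (LSP)


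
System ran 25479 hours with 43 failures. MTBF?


Formula: MTBF = Total operating time / Number of failures
MTBF = 25479 / 43
MTBF = 592.53 hours

592.53 hours


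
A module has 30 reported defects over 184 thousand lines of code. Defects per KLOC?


Defect density = defects / KLOC
Defect density = 30 / 184
Defect density = 0.163 defects/KLOC

0.163 defects/KLOC


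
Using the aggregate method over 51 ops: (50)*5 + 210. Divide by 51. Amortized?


Formula: Amortized cost = Total cost / Operations
Total cost = (50 * 5) + (1 * 210)
Total cost = 250 + 210 = 460
Amortized = 460 / 51 = 9.0196

9.0196


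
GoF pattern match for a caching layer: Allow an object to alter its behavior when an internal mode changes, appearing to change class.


This matches the State pattern

State


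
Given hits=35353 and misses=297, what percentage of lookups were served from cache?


Formula: hit rate = hits / (hits + misses) * 100
hit rate = 35353 / (35353 + 297) * 100
hit rate = 35353 / 35650 * 100
hit rate = 99.17%

99.17%


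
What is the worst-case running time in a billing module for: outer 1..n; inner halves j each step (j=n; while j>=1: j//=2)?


Reasoning: n times log n
Complexity: O(n log n)

O(n log n)


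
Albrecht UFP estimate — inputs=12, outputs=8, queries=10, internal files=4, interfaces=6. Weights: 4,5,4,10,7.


UFP = EI*4 + EO*5 + EQ*4 + ILF*10 + EIF*7
UFP = 12*4 + 8*5 + 10*4 + 4*10 + 6*7
UFP = 48 + 40 + 40 + 40 + 42
UFP = 210

210


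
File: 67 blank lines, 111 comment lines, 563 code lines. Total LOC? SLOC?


Total LOC = blank + comment + code
Total LOC = 67 + 111 + 563 = 741
SLOC (source only) = code = 563

Total LOC: 741, SLOC: 563


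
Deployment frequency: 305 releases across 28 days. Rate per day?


Formula: deployments per day = releases / days
= 305 / 28
= 10.893 deploys/day
(equivalently, 76.25 deploys/week)

10.893 deploys/day


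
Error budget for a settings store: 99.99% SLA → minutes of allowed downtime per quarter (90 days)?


Formula: allowed downtime = period * (100 - SLA) / 100
Period (quarter (90 days)) = 129600 minutes
Unavailability fraction = (100 - 99.99) / 100
Allowed downtime = 129600 * (100 - 99.99) / 100
Allowed downtime = 12.96 minutes

12.96 minutes


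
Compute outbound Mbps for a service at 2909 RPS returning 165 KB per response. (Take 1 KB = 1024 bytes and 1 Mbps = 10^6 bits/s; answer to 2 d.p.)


Formula: Mbps = payload_bytes * RPS * 8 / 1e6
Payload per request = 165 KB = 165 * 1024 = 168960 bytes
Total bytes/sec = 168960 * 2909 = 491504640
Total bits/sec = 491504640 * 8 = 3932037120
Mbps = 3932037120 / 1e6 = 3932.04

3932.04 Mbps


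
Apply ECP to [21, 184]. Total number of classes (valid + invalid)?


Valid range: [21, 184]
Class 1: x < 21 — invalid
Class 2: 21 ≤ x ≤ 184 — valid
Class 3: x > 184 — invalid
Total equivalence classes: 3

3 equivalence classes


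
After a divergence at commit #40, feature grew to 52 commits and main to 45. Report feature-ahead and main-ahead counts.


Common ancestor: commit #40
feature commits after divergence: 52 - 40 = 12
main commits after divergence: 45 - 40 = 5
feature is 12 commits ahead of main
main is 5 commits ahead of feature

feature ahead: 12, main ahead: 5


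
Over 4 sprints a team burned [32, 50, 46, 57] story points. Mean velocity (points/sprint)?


Formula: Avg velocity = Total points / Number of sprints
Points: [32, 50, 46, 57]
Sum = 32 + 50 + 46 + 57 = 185
Avg velocity = 185 / 4 = 46.25 points/sprint

46.25 points/sprint


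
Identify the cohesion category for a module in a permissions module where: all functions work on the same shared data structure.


Reasoning: Functions share data
Type: Communicational cohesion

Communicational cohesion


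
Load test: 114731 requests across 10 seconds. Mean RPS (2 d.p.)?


Formula: throughput = requests / seconds
throughput = 114731 / 10
throughput = 11473.1 requests/second

11473.1 requests/second


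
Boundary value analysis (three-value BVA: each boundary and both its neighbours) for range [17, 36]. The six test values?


Range: [17, 36]
Boundaries: just below min, min, min+1, max-1, max, just above max
Values: [16, 17, 18, 35, 36, 37]

[16, 17, 18, 35, 36, 37]


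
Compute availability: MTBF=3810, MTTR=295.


Availability = MTBF / (MTBF + MTTR)
Availability = 3810 / (3810 + 295)
Availability = 3810 / 4105
Availability = 92.8136%

92.8136%


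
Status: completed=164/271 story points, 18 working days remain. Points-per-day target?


Formula: Required rate = Remaining points / Days left
Remaining = 271 - 164 = 107 points
Required rate = 107 / 18 = 5.94 points/day

5.94 points/day


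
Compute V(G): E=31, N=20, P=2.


Formula: V(G) = E - N + 2P
V(G) = 31 - 20 + 2*2
V(G) = 11 + 4
V(G) = 15

15


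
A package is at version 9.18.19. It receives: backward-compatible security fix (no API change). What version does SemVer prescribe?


Current: 9.18.19
Change category: 'backward-compatible security fix (no API change)' → patch bump
SemVer rule: patch bump → increment PATCH (MAJOR and MINOR unchanged)
New: 9.18.20

9.18.20


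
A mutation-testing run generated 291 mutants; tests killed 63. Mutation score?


Mutation score = killed / total * 100
Mutation score = 63 / 291 * 100
Mutation score = 21.65%

21.65%


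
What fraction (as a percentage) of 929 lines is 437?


Coverage = covered / total * 100
Coverage = 437 / 929 * 100
Coverage = 47.04%

47.04%


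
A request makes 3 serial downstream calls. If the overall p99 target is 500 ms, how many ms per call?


Formula: per_stage = total_budget / stages
per_stage = 500 / 3
per_stage = 166.67 ms

166.67 ms


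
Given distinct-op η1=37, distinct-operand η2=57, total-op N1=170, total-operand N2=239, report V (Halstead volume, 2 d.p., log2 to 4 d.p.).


Formula: V = N * log2(η), where N = N1 + N2 and η = η1 + η2
η = 37 + 57 = 94
N = 170 + 239 = 409
log2(94) ≈ 6.5546
V = 409 * 6.5546 = 2680.83

2680.83


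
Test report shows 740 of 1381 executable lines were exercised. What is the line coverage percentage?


Coverage = covered / total * 100
Coverage = 740 / 1381 * 100
Coverage = 53.58%

53.58%


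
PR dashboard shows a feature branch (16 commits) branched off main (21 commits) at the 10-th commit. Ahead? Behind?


Common ancestor: commit #10
feature commits after divergence: 16 - 10 = 6
main commits after divergence: 21 - 10 = 11
feature is 6 commits ahead of main
main is 11 commits ahead of feature

feature ahead: 6, main ahead: 11


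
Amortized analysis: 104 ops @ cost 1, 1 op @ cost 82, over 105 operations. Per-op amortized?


Formula: Amortized cost = Total cost / Operations
Total cost = (104 * 1) + (1 * 82)
Total cost = 104 + 82 = 186
Amortized = 186 / 105 = 1.7714

1.7714


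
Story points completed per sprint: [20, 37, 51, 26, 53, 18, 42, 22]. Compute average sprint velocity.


Formula: Avg velocity = Total points / Number of sprints
Points: [20, 37, 51, 26, 53, 18, 42, 22]
Sum = 20 + 37 + 51 + 26 + 53 + 18 + 42 + 22 = 269
Avg velocity = 269 / 8 = 33.63 points/sprint

33.63 points/sprint


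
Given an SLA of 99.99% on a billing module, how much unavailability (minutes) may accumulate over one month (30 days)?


Formula: allowed downtime = period * (100 - SLA) / 100
Period (month (30 days)) = 43200 minutes
Unavailability fraction = (100 - 99.99) / 100
Allowed downtime = 43200 * (100 - 99.99) / 100
Allowed downtime = 4.32 minutes

4.32 minutes


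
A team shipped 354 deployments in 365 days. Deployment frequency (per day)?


Formula: deployments per day = releases / days
= 354 / 365
= 0.97 deploys/day
(equivalently, 6.79 deploys/week)

0.97 deploys/day


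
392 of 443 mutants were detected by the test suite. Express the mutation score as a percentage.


Mutation score = killed / total * 100
Mutation score = 392 / 443 * 100
Mutation score = 88.49%

88.49%


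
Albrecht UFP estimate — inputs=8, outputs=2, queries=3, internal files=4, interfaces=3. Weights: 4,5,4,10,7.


UFP = EI*4 + EO*5 + EQ*4 + ILF*10 + EIF*7
UFP = 8*4 + 2*5 + 3*4 + 4*10 + 3*7
UFP = 32 + 10 + 12 + 40 + 21
UFP = 115

115


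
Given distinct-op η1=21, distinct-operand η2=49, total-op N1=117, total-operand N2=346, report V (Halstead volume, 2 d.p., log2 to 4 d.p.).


Formula: V = N * log2(η), where N = N1 + N2 and η = η1 + η2
η = 21 + 49 = 70
N = 117 + 346 = 463
log2(70) ≈ 6.1293
V = 463 * 6.1293 = 2837.87

2837.87


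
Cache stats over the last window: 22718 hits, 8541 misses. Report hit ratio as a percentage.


Formula: hit rate = hits / (hits + misses) * 100
hit rate = 22718 / (22718 + 8541) * 100
hit rate = 22718 / 31259 * 100
hit rate = 72.68%

72.68%


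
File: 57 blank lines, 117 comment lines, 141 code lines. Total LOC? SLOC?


Total LOC = blank + comment + code
Total LOC = 57 + 117 + 141 = 315
SLOC (source only) = code = 141

Total LOC: 315, SLOC: 141


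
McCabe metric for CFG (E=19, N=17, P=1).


Formula: V(G) = E - N + 2P
V(G) = 19 - 17 + 2*1
V(G) = 2 + 2
V(G) = 4

4


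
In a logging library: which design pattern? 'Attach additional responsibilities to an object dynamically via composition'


This matches the Decorator pattern

Decorator


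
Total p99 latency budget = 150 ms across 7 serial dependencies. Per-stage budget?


Formula: per_stage = total_budget / stages
per_stage = 150 / 7
per_stage = 21.43 ms

21.43 ms


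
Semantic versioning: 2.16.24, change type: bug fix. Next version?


Current: 2.16.24
Change category: 'bug fix' → patch bump
SemVer rule: patch bump → increment PATCH (MAJOR and MINOR unchanged)
New: 2.16.25

2.16.25


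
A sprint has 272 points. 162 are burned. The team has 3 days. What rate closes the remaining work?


Formula: Required rate = Remaining points / Days left
Remaining = 272 - 162 = 110 points
Required rate = 110 / 3 = 36.67 points/day

36.67 points/day


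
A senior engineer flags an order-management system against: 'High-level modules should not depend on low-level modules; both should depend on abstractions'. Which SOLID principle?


This describes the Dependency Inversion Principle (DIP)

Dependency Inversion Principle (DIP)


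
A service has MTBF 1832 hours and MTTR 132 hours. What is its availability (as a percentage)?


Availability = MTBF / (MTBF + MTTR)
Availability = 1832 / (1832 + 132)
Availability = 1832 / 1964
Availability = 93.279%

93.279%


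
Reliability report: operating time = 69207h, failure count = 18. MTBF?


Formula: MTBF = Total operating time / Number of failures
MTBF = 69207 / 18
MTBF = 3844.83 hours

3844.83 hours


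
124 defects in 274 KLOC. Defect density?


Defect density = defects / KLOC
Defect density = 124 / 274
Defect density = 0.453 defects/KLOC

0.453 defects/KLOC


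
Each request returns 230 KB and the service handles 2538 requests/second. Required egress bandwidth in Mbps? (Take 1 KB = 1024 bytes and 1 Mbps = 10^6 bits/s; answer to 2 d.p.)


Formula: Mbps = payload_bytes * RPS * 8 / 1e6
Payload per request = 230 KB = 230 * 1024 = 235520 bytes
Total bytes/sec = 235520 * 2538 = 597749760
Total bits/sec = 597749760 * 8 = 4781998080
Mbps = 4781998080 / 1e6 = 4782.0

4782.0 Mbps


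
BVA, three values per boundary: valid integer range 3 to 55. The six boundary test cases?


Range: [3, 55]
Boundaries: just below min, min, min+1, max-1, max, just above max
Values: [2, 3, 4, 54, 55, 56]

[2, 3, 4, 54, 55, 56]


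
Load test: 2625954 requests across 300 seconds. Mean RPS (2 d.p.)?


Formula: throughput = requests / seconds
throughput = 2625954 / 300
throughput = 8753.18 requests/second

8753.18 requests/second


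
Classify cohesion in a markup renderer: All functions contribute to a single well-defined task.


Reasoning: Best: single purpose
Type: Functional cohesion

Functional cohesion


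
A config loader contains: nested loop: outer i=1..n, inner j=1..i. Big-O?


Reasoning: triangle: n(n+1)/2 ~ n^2/2
Complexity: O(n^2)

O(n^2)


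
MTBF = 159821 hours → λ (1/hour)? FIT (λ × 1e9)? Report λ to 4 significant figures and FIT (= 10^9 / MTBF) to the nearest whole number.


Formula: λ = 1 / MTBF; FIT = λ × 1e9 = 1e9 / MTBF
λ = 1 / 159821 ≈ 6.257e-06 failures/hour
FIT = 1e9 / 159821 ≈ 6257 failures per 1e9 hours (nearest whole number)

λ = 6.257e-06 /h, FIT = 6257


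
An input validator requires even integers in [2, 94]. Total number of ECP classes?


Constraint: even integers in [2, 94]
Class 1: x < 2 — out-of-range invalid
Class 2: x in [2,94] but odd — wrong type invalid
Class 3: x in [2,94] and even — valid
Class 4: x > 94 — out-of-range invalid
Total equivalence classes: 4

4 equivalence classes


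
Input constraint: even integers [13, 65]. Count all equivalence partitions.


Constraint: even integers in [13, 65]
Class 1: x < 13 — out-of-range invalid
Class 2: x in [13,65] but odd — wrong type invalid
Class 3: x in [13,65] and even — valid
Class 4: x > 65 — out-of-range invalid
Total equivalence classes: 4

4 equivalence classes


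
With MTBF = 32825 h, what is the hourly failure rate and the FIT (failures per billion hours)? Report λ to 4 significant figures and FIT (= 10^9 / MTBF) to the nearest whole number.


Formula: λ = 1 / MTBF; FIT = λ × 1e9 = 1e9 / MTBF
λ = 1 / 32825 ≈ 3.046e-05 failures/hour
FIT = 1e9 / 32825 ≈ 30465 failures per 1e9 hours (nearest whole number)

λ = 3.046e-05 /h, FIT = 30465


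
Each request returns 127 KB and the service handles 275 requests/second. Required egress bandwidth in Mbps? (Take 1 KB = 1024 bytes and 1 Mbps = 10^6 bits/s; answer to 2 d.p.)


Formula: Mbps = payload_bytes * RPS * 8 / 1e6
Payload per request = 127 KB = 127 * 1024 = 130048 bytes
Total bytes/sec = 130048 * 275 = 35763200
Total bits/sec = 35763200 * 8 = 286105600
Mbps = 286105600 / 1e6 = 286.11

286.11 Mbps


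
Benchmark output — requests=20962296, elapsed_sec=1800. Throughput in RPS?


Formula: throughput = requests / seconds
throughput = 20962296 / 1800
throughput = 11645.72 requests/second

11645.72 requests/second


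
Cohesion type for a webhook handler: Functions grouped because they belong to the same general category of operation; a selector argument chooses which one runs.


Reasoning: Grouped by category of activity, not by data or sequence
Type: Logical cohesion

Logical cohesion


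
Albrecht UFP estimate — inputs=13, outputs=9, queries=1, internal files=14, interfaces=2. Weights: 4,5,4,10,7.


UFP = EI*4 + EO*5 + EQ*4 + ILF*10 + EIF*7
UFP = 13*4 + 9*5 + 1*4 + 14*10 + 2*7
UFP = 52 + 45 + 4 + 140 + 14
UFP = 255

255


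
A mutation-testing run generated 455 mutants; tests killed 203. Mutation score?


Mutation score = killed / total * 100
Mutation score = 203 / 455 * 100
Mutation score = 44.62%

44.62%


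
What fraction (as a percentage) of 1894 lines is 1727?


Coverage = covered / total * 100
Coverage = 1727 / 1894 * 100
Coverage = 91.18%

91.18%


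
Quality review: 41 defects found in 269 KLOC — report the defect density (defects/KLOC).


Defect density = defects / KLOC
Defect density = 41 / 269
Defect density = 0.152 defects/KLOC

0.152 defects/KLOC


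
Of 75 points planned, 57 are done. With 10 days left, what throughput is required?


Formula: Required rate = Remaining points / Days left
Remaining = 75 - 57 = 18 points
Required rate = 18 / 10 = 1.8 points/day

1.8 points/day


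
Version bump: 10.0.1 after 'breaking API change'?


Current: 10.0.1
Change category: 'breaking API change' → major bump
SemVer rule: major bump → increment MAJOR, reset MINOR and PATCH to 0
New: 11.0.0

11.0.0


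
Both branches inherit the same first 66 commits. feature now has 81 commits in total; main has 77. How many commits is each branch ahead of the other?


Common ancestor: commit #66
feature commits after divergence: 81 - 66 = 15
main commits after divergence: 77 - 66 = 11
feature is 15 commits ahead of main
main is 11 commits ahead of feature

feature ahead: 15, main ahead: 11


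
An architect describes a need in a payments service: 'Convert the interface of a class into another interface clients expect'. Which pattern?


This matches the Adapter pattern

Adapter


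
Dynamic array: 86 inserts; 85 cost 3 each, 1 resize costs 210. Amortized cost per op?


Formula: Amortized cost = Total cost / Operations
Total cost = (85 * 3) + (1 * 210)
Total cost = 255 + 210 = 465
Amortized = 465 / 86 = 5.407

5.407


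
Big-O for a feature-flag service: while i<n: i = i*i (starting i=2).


Reasoning: squaring drives double-exponential growth; iterations ~ log log n
Complexity: O(log log n)

O(log log n)


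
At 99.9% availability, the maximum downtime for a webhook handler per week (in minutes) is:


Formula: allowed downtime = period * (100 - SLA) / 100
Period (week) = 10080 minutes
Unavailability fraction = (100 - 99.9) / 100
Allowed downtime = 10080 * (100 - 99.9) / 100
Allowed downtime = 10.08 minutes

10.08 minutes


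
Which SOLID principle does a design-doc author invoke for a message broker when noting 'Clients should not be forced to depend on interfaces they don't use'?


This describes the Interface Segregation Principle (ISP)

Interface Segregation Principle (ISP)


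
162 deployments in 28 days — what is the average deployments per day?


Formula: deployments per day = releases / days
= 162 / 28
= 5.786 deploys/day
(equivalently, 40.5 deploys/week)

5.786 deploys/day


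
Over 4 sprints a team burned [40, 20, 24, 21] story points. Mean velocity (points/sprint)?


Formula: Avg velocity = Total points / Number of sprints
Points: [40, 20, 24, 21]
Sum = 40 + 20 + 24 + 21 = 105
Avg velocity = 105 / 4 = 26.25 points/sprint

26.25 points/sprint


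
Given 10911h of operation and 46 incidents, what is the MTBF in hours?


Formula: MTBF = Total operating time / Number of failures
MTBF = 10911 / 46
MTBF = 237.2 hours

237.2 hours
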